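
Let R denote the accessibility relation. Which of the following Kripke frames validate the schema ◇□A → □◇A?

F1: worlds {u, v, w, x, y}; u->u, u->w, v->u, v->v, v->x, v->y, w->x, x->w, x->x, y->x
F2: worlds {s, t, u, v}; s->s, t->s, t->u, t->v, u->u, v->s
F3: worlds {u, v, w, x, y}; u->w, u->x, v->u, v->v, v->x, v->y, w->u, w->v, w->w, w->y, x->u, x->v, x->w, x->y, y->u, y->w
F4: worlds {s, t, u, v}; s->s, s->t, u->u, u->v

F3

Frame correspondent (Sahlqvist): ∀x ∀y ∀z (Rxy ∧ Rxz → ∃w (Ryw ∧ Rzw)) — i.e. convergence.
F1: fails — Ruw and Ruu but w and u have no common successor.
F2: fails — Rtv and Rtu but v and u have no common successor.
F3: condition met.
F4: fails — Rss and Rst but s and t have no common successor.
Valid on: F3.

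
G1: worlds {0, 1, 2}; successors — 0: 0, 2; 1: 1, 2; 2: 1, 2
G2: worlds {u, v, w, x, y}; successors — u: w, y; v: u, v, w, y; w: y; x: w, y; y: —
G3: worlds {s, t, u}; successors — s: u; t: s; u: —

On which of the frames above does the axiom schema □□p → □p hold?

G1

Frame correspondent (Sahlqvist): ∀x ∀y (Rxy → ∃z (Rxz ∧ Rzy)) — i.e. density.
G1: holds.
G2: fails — Rxw but no z with Rxz and Rzw.
G3: fails — Rsu but no z with Rsz and Rzu.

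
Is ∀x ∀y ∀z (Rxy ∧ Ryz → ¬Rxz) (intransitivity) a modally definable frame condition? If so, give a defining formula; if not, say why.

Not definable by any modal formula

Any modally definable frame class is closed under surjective bounded morphisms.
The 5-cycle (worlds 0,1,2,3,4 with 0→1→2→3→4→0) is intransitive. Mapping every world to a single reflexive point • is a surjective bounded morphism; the reflexive point is not intransitive (R••∧R•• but R••).
So no modal formula (or set of formulas) defines exactly the intransitive frames.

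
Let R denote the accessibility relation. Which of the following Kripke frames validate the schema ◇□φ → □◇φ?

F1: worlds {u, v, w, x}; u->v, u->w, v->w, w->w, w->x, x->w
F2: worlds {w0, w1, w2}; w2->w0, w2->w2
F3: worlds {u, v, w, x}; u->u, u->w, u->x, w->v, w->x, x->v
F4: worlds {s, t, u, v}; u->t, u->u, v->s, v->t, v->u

Frame correspondent (Sahlqvist): ∀x ∀y ∀z (Rxy ∧ Rxz → ∃w (Ryw ∧ Rzw)) — i.e. convergence.
F1: ✓.
F2: fails — Rw2w0 and Rw2w0 but w0 and w0 have no common successor.
F3: fails — Ruu and Rux but u and x have no common successor.
F4: fails — Rut and Rut but t and t have no common successor.

F1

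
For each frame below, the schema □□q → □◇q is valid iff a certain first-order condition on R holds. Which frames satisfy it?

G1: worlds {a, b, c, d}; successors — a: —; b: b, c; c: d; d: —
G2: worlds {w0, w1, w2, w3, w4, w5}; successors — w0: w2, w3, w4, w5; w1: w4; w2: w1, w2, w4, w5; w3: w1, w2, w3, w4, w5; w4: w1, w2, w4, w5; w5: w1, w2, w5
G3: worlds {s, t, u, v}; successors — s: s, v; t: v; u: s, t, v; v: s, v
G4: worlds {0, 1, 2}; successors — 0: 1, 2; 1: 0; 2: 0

Frame correspondent (Sahlqvist): ∀x ∀z (xRz → ∃w (xR²w ∧ zRw)) — i.e. a generalized confluence (Geach) condition.
G1: fails — cRd but no w with cR²w and dRw.
G2: ✓.
G3: ✓.
G4: ✓.
Valid on: G2, G3, G4.

G2, G3, G4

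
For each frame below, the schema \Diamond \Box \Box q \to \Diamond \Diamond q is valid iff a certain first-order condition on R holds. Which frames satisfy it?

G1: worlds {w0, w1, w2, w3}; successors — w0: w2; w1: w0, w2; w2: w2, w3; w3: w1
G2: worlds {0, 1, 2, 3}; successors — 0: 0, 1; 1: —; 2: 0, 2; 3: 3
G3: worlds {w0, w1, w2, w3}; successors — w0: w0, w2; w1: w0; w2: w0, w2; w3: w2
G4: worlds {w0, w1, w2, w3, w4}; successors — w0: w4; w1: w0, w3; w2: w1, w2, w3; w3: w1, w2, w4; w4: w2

G1, G3, G4

Frame correspondent (Sahlqvist): \forall x \forall y (xRy \to \exists w (y R^2 w \wedge x R^2 w)) — i.e. a generalized confluence (Geach) condition.
G1: ✓.
G2: fails — 0R1 but no w with 1R²w and 0R²w.
G3: ✓.
G4: ✓.
Valid on: G1, G3, G4.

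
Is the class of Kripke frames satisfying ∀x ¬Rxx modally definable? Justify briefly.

Modal frame validity is preserved under surjective bounded morphisms.
The 5-cycle (worlds w0,w1,w2,w3,w4 with w0→w1→w2→w3→w4→w0) is irreflexive, and the map sending every world to a single reflexive point • is a surjective bounded morphism (forth: every edge maps to (•,•); back: every world has a successor). So any modal formula valid on the 5-cycle is also valid on the reflexive point, which is not irreflexive.
So no modal formula (or set of formulas) defines exactly the irreflexive frames.

No — not modally definable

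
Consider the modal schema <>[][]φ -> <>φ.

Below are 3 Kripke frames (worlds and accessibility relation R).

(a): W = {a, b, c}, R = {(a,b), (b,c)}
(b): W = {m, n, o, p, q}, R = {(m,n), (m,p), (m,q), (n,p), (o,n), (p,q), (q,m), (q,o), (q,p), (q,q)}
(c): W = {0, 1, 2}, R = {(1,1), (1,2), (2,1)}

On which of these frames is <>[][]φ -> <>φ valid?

(c)

Frame correspondent (Sahlqvist): forall x forall y (xRy -> exists w (y R^2 w & xRw)) — i.e. a generalized confluence (Geach) condition.
(a): fails — aRb but no w with bR²w and aRw.
(b): fails — oRn but no w with nR²w and oRw.
(c): satisfies the condition.
Valid on: (c).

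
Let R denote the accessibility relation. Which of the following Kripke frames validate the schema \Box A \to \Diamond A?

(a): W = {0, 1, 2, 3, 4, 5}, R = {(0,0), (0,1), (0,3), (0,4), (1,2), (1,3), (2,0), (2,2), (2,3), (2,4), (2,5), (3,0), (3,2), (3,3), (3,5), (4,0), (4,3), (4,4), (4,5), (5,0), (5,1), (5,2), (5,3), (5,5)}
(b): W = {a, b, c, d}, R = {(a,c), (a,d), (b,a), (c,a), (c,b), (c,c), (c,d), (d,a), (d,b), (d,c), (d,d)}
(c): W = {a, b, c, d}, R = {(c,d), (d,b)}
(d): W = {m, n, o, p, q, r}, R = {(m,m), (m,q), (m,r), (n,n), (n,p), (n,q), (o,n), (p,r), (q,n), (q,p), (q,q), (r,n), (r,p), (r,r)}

This is the axiom for seriality; its first-order frame correspondent is \forall x \exists y Rxy.
(a): condition met.
(b): condition met.
(c): fails — world a has no successor.
(d): condition met.

(a), (b), (d)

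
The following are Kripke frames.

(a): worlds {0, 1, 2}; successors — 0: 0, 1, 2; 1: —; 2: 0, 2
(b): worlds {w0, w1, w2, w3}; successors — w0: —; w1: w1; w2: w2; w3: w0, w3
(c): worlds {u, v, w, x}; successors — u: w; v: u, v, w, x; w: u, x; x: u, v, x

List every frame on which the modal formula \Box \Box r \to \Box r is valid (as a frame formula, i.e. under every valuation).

(a), (b)

The schema corresponds to density: \forall x \forall y (Rxy \to \exists z (Rxz \wedge Rzy)).
(a): condition met.
(b): condition met.
(c): fails — Ruw but no z with Ruz and Rzw.
Valid on: (a), (b).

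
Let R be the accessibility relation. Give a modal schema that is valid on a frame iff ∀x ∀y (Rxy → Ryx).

A defining formula is s → □◇s (the B axiom).

s → □◇s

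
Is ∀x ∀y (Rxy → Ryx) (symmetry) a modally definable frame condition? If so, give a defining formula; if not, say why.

Definable; p → □◇p defines it

Yes: it is symmetry, defined by the B schema p → □◇p.
Suppose p→□◇p is valid. Take Rxy and set V(p)={x}. Then p at x, so □◇p at x, so ◇p at y, so some z with Ryz has p; z=x, i.e. Ryx.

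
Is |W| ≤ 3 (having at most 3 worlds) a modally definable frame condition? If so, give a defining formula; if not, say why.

If a class were modally definable it would be closed under disjoint unions (Goldblatt–Thomason).
Any modal formula valid on each of 4 disjoint one-world frames is valid on their disjoint union (validity is preserved under disjoint unions). Each one-world frame has |W|=1≤3, but the union has |W|=4.
Hence having at most 3 worlds is not modally definable.

Not modally definable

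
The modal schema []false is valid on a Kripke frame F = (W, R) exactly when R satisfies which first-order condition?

Emptiness of R

□⊥ is valid iff no world has any successor (otherwise □⊥ fails at any world with one).
Conversely, on a frame with emptiness of R the schema holds at every world under every valuation.
So the correspondent is emptiness of R.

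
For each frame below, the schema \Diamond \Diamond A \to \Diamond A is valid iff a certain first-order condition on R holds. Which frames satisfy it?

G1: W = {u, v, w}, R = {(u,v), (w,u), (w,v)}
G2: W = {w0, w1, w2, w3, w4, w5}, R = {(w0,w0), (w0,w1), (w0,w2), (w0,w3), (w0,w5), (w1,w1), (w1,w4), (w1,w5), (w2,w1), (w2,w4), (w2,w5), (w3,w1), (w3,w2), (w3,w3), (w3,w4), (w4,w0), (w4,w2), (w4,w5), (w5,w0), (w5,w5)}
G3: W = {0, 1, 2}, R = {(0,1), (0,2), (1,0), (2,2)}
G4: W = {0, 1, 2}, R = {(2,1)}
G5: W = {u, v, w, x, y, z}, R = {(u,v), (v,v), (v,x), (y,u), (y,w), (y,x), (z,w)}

The schema corresponds to transitivity: \forall x \forall y \forall z (Rxy \wedge Ryz \to Rxz).
G1: holds.
G2: fails — Rw3w1 and Rw1w5 but not Rw3w5.
G3: fails — R01 and R10 but not R00.
G4: holds.
G5: fails — Ruv and Rvx but not Rux.
Valid on: G1, G4.

G1, G4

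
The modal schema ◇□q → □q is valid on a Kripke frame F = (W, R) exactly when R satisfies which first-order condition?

The Euclidean property

Equivalently (dual form): ◇q → □◇q.
Suppose ◇q→□◇q is valid. Take Rxy, Rxz and set V(q)={y}. Then ◇q at x, so □◇q at x, so ◇q at z, so some w with Rzw has q; w=y, i.e. Rzy. By symmetry of the argument, Ryz.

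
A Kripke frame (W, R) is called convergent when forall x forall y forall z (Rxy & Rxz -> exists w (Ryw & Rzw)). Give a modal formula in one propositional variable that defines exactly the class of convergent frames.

◇□s → □◇s

A defining formula is ◇□s → □◇s (the .2 axiom).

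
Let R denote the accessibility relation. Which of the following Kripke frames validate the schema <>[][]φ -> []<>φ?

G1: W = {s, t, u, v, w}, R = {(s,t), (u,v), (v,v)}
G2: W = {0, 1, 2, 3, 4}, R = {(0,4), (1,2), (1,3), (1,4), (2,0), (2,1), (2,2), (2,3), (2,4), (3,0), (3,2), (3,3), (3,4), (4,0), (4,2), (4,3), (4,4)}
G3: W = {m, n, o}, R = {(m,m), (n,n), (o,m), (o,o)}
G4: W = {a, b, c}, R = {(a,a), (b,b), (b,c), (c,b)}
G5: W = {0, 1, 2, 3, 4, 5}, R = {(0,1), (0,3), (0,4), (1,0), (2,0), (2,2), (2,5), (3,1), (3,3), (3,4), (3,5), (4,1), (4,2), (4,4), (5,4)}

G2, G3, G4

Frame correspondent (Sahlqvist): forall x forall y forall z ((xRy & xRz) -> exists w (y R^2 w & zRw)) — i.e. a generalized confluence (Geach) condition.
G1: fails — sRt, sRt but no w* with tR²w* and tRw*.
G2: ✓.
G3: ✓.
G4: ✓.
G5: fails — 0R1, 0R1 but no w with 1R²w and 1Rw.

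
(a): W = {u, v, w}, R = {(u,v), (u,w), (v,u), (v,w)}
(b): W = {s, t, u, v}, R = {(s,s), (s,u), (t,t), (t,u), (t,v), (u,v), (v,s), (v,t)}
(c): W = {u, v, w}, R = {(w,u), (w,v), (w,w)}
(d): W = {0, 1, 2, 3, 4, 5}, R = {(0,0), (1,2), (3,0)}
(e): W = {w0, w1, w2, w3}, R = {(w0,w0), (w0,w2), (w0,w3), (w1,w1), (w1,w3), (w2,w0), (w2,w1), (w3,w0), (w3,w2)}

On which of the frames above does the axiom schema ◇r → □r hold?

(d)

The schema corresponds to partial functionality: ∀x ∀y ∀z (Rxy ∧ Rxz → y = z).
(a): fails — u sees both v and w.
(b): fails — s sees both s and u.
(c): fails — w sees both u and v.
(d): satisfies the condition.
(e): fails — w0 sees both w0 and w2.
Valid on: (d).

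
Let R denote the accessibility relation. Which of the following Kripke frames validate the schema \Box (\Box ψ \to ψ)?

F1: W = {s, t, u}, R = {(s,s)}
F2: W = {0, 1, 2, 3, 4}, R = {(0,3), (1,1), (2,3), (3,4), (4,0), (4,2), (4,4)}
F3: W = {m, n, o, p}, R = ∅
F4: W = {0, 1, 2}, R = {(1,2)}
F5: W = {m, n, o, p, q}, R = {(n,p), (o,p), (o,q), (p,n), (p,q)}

F1, F3

The schema corresponds to shift-reflexivity: \forall x \forall y (Rxy \to Ryy).
F1: ✓.
F2: fails — R23 but not R33.
F3: ✓.
F4: fails — R12 but not R22.
F5: fails — Rop but not Rpp.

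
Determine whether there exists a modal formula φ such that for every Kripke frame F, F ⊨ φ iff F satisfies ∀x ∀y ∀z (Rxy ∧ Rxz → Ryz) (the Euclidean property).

Yes: it is the Euclidean property, defined by the 5 schema ◇r → □◇r.
Suppose ◇r→□◇r is valid. Take Rxy, Rxz and set V(r)={y}. Then ◇r at x, so □◇r at x, so ◇r at z, so some w with Rzw has r; w=y, i.e. Rzy. By symmetry of the argument, Ryz.

Yes, by ◇r → □◇r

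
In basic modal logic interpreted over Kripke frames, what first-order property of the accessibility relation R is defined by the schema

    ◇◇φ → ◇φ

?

This is a form of the 4 axiom.
Its frame correspondent is transitivity — ∀x ∀y ∀z (Rxy ∧ Ryz → Rxz).

transitivity: ∀x ∀y ∀z (Rxy ∧ Ryz → Rxz)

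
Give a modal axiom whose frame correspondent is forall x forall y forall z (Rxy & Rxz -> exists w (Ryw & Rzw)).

The condition is convergence. The .2 schema ◇□ψ → □◇ψ defines it.
Suppose ◇□ψ→□◇ψ is valid. Take Rxy, Rxz and set V(ψ)={w : Ryw}. Then □ψ at y so ◇□ψ at x, so □◇ψ at x, so ◇ψ at z, giving w with Rzw and Ryw.

◇□ψ → □◇ψ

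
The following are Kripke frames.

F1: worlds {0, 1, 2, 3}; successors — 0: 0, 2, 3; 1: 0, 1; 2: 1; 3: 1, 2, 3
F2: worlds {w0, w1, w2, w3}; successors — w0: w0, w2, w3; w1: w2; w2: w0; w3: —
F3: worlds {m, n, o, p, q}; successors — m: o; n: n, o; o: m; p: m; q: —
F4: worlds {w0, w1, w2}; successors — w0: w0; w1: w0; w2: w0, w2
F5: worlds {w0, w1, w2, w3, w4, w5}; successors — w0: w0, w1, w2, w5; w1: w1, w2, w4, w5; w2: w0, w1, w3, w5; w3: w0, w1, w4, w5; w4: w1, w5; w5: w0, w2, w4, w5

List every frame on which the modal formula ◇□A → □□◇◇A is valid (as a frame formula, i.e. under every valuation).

F1, F4, F5

The schema corresponds to a generalized confluence (Geach) condition: ∀x ∀y ∀z ((xRy ∧ xR²z) → ∃w (yRw ∧ zR²w)).
F1: satisfies the condition.
F2: fails — w0Rw0, w0R²w3 but no w with w0Rw and w3R²w.
F3: fails — nRn, nR²m but no w with nRw and mR²w.
F4: satisfies the condition.
F5: satisfies the condition.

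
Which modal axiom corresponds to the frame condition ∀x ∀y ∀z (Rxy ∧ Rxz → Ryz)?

This is the Euclidean property; the standard corresponding axiom is 5: ◇q → □◇q.

◇q → □◇q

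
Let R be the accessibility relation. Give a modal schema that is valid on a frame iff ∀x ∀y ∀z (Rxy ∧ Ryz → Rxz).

The condition is transitivity. The 4 schema □ψ → □□ψ defines it.
Suppose □ψ→□□ψ is valid. Take Rxy, Ryz and set V(ψ)={w : Rxw}. Then □ψ at x, so □□ψ at x, so □ψ at y, so ψ at z, i.e. Rxz.

□ψ → □□ψ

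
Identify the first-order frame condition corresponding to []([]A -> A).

This is the T□ axiom.
Its frame correspondent is shift-reflexivity — forall x forall y (Rxy -> Ryy).

shift-reflexivity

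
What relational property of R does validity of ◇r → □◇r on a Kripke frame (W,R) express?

the Euclidean property: ∀x ∀y ∀z (Rxy ∧ Rxz → Ryz)

Suppose ◇r→□◇r is valid. Take Rxy, Rxz and set V(r)={y}. Then ◇r at x, so □◇r at x, so ◇r at z, so some w with Rzw has r; w=y, i.e. Rzy. By symmetry of the argument, Ryz.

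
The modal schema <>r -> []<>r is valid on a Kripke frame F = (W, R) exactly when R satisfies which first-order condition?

the Euclidean property

Suppose ◇r→□◇r is valid. Take Rxy, Rxz and set V(r)={y}. Then ◇r at x, so □◇r at x, so ◇r at z, so some w with Rzw has r; w=y, i.e. Rzy. By symmetry of the argument, Ryz.
Conversely, on a frame with the Euclidean property the schema holds at every world under every valuation.
Frame condition: forall x forall y forall z (Rxy & Rxz -> Ryz).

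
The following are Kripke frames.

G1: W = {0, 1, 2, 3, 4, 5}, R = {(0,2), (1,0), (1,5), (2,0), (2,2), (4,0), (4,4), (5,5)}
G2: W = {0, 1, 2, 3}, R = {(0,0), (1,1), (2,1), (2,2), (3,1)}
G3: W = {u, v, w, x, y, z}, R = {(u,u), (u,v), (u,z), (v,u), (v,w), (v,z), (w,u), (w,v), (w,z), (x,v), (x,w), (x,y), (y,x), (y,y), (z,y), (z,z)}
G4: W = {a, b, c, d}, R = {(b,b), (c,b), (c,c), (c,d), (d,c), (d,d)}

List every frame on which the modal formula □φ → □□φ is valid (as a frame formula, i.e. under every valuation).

Frame correspondent (Sahlqvist): ∀x ∀y ∀z (Rxy ∧ Ryz → Rxz) — i.e. transitivity.
G1: fails — R10 and R02 but not R12.
G2: ✓.
G3: fails — Ruv and Rvw but not Ruw.
G4: fails — Rdc and Rcb but not Rdb.
Valid on: G2.

G2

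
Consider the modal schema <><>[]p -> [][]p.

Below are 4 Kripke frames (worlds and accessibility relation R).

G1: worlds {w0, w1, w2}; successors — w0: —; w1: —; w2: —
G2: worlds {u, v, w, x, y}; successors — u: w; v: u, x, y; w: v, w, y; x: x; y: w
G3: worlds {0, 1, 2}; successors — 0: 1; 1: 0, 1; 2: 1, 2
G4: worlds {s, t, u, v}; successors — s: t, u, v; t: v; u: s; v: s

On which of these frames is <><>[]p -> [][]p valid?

G1

Frame correspondent (Sahlqvist): forall x forall y forall z ((x R^2 y & x R^2 z) -> exists w (yRw & z = w)) — i.e. a generalized confluence (Geach) condition.
G1: satisfies the condition.
G2: fails — uR²v, uR²v but no t with vRt and v=t.
G3: fails — 0R²0, 0R²0 but no w with 0Rw and 0=w.
G4: fails — sR²s, sR²s but no w with sRw and s=w.
Valid on: G1.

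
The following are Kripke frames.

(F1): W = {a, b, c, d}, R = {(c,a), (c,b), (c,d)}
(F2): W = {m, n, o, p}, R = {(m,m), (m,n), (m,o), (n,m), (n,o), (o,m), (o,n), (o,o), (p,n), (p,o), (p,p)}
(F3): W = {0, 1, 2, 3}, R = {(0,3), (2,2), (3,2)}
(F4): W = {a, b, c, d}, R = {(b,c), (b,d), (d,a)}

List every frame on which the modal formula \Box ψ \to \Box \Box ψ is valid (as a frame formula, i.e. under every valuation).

(F1)

Frame correspondent (Sahlqvist): \forall x \forall y \forall z (Rxy \wedge Ryz \to Rxz) — i.e. transitivity.
(F1): condition met.
(F2): fails — Rpn and Rnm but not Rpm.
(F3): fails — R03 and R32 but not R02.
(F4): fails — Rbd and Rda but not Rba.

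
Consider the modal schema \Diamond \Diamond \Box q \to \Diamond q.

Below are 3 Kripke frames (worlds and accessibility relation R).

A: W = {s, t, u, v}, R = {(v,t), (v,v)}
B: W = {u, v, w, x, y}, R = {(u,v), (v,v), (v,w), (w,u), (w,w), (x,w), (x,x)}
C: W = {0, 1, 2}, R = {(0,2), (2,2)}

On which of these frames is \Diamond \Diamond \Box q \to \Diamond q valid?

C

This is the axiom for a generalized confluence (Geach) condition; its first-order frame correspondent is \forall x \forall y (x R^2 y \to \exists w (yRw \wedge xRw)).
A: fails — vR²t but no w with tRw and vRw.
B: fails — uR²w but no t with wRt and uRt.
C: satisfies the condition.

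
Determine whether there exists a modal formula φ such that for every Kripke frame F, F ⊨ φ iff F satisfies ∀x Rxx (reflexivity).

The condition is reflexivity. A defining modal formula is □q → q.

Definable; □q → q defines it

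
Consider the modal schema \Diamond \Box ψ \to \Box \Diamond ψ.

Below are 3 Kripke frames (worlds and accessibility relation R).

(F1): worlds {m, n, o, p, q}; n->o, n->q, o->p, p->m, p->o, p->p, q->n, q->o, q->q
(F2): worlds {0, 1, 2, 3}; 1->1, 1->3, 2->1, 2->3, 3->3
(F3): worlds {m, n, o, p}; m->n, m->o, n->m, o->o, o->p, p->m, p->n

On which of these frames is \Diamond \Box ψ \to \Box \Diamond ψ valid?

(F2)

The schema corresponds to convergence: \forall x \forall y \forall z (Rxy \wedge Rxz \to \exists w (Ryw \wedge Rzw)).
(F1): fails — Rno and Rnq but o and q have no common successor.
(F2): condition met.
(F3): fails — Rmo and Rmn but o and n have no common successor.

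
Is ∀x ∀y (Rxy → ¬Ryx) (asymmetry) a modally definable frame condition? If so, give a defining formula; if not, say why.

No — not modally definable

Any modally definable frame class is closed under surjective bounded morphisms.
The 5-cycle (worlds s,t,u,v,w with s→t→u→v→w→s) is asymmetric. Mapping every world to a single reflexive point • is a surjective bounded morphism, and the reflexive point is not asymmetric (R•• but asymmetry requires ¬R••).
So the class is not modally definable.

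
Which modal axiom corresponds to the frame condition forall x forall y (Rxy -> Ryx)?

r → □◇r

A defining formula is r → □◇r (the B axiom).
Suppose r→□◇r is valid. Take Rxy and set V(r)={x}. Then r at x, so □◇r at x, so ◇r at y, so some z with Ryz has r; z=x, i.e. Ryx.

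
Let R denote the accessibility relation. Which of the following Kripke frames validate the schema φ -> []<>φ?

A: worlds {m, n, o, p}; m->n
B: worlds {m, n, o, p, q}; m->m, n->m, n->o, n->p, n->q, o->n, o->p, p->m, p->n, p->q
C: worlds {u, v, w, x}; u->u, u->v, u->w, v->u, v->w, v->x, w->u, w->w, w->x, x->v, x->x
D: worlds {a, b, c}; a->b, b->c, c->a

Frame correspondent (Sahlqvist): forall x forall y (Rxy -> Ryx) — i.e. symmetry.
A: fails — Rmn but not Rnm.
B: fails — Rop but not Rpo.
C: fails — Rwx but not Rxw.
D: fails — Rca but not Rac.
Valid on no frame.

none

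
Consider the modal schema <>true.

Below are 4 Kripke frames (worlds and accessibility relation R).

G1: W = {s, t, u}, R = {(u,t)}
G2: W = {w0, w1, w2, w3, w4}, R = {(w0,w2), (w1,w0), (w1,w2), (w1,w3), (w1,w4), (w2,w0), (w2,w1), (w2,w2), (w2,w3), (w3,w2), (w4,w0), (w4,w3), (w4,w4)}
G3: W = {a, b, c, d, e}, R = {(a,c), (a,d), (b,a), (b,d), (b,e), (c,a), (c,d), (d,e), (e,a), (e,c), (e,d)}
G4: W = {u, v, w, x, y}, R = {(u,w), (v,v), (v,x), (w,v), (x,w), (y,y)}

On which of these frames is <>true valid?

G2, G3, G4

Frame correspondent (Sahlqvist): forall x exists y Rxy — i.e. seriality.
G1: fails — world s has no successor.
G2: satisfies the condition.
G3: satisfies the condition.
G4: satisfies the condition.
Valid on: G2, G3, G4.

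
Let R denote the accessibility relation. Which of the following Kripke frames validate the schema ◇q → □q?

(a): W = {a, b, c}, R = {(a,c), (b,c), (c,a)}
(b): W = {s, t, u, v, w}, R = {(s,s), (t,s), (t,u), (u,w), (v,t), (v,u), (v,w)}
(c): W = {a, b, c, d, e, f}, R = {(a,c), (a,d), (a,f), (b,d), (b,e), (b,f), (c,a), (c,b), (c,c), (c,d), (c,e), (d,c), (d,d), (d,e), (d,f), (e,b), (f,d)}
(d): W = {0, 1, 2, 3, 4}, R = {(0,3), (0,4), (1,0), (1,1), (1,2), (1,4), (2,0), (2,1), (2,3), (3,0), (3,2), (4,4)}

(a)

This is the axiom for partial functionality; its first-order frame correspondent is ∀x ∀y ∀z (Rxy ∧ Rxz → y = z).
(a): condition met.
(b): fails — t sees both s and u.
(c): fails — a sees both c and d.
(d): fails — 0 sees both 3 and 4.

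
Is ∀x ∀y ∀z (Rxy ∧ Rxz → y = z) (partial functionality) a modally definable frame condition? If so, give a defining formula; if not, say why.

Yes, by ◇q → □q

This is a Sahlqvist condition; the CD axiom ◇q → □q defines it.
Suppose ◇q→□q is valid. Take Rxy, Rxz and set V(q)={y}. Then ◇q at x, so □q at x, so q at z, i.e. z=y.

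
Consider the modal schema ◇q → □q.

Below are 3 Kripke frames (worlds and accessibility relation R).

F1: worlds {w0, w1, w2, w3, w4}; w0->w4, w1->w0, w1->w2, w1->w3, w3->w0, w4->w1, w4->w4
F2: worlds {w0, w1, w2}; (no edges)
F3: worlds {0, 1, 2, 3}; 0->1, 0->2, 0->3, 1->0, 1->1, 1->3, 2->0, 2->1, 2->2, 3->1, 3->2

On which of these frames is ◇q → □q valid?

F2

Frame correspondent (Sahlqvist): ∀x ∀y ∀z (Rxy ∧ Rxz → y = z) — i.e. partial functionality.
F1: fails — w1 sees both w0 and w2.
F2: condition met.
F3: fails — 0 sees both 1 and 2.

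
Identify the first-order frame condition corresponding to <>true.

◇⊤ holds at w iff w has a successor, so frame-validity of ◇⊤ is exactly seriality. Equivalently via □ψ → ◇ψ:
Suppose □ψ→◇ψ is valid. At any x set V(ψ)=W. Then □ψ at x, so ◇ψ at x, so x has a successor.
Conversely, on a frame with seriality the schema holds at every world under every valuation.
Frame condition: forall x exists y Rxy.

seriality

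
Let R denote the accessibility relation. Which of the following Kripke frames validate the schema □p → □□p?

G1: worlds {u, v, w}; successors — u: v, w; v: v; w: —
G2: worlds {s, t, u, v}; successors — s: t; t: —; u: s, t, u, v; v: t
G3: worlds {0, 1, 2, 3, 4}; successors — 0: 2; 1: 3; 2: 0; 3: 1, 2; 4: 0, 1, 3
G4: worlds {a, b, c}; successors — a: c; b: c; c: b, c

Frame correspondent (Sahlqvist): ∀x ∀y ∀z (Rxy ∧ Ryz → Rxz) — i.e. transitivity.
G1: condition met.
G2: condition met.
G3: fails — R32 and R20 but not R30.
G4: fails — Rac and Rcb but not Rab.
Valid on: G1, G2.

G1, G2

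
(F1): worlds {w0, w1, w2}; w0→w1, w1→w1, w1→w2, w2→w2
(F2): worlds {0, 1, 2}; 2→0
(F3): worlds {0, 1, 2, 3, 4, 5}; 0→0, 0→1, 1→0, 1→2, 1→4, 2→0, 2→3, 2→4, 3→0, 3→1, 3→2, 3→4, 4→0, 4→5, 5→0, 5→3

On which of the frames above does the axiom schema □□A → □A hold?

The schema corresponds to density: ∀x ∀y (Rxy → ∃z (Rxz ∧ Rzy)).
(F1): satisfies the condition.
(F2): fails — R20 but no z with R2z and Rz0.
(F3): fails — R12 but no z with R1z and Rz2.

(F1)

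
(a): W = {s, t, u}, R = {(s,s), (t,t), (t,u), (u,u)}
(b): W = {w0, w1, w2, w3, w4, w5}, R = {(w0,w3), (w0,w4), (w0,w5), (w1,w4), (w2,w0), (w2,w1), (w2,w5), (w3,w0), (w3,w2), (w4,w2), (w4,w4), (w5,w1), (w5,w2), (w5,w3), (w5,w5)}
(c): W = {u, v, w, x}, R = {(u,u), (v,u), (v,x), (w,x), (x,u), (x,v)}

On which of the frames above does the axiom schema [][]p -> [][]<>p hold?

Frame correspondent (Sahlqvist): forall x forall z (x R^2 z -> exists w (x R^2 w & zRw)) — i.e. a generalized confluence (Geach) condition.
(a): satisfies the condition.
(b): fails — w1R²w2 but no w with w1R²w and w2Rw.
(c): satisfies the condition.
Valid on: (a), (c).

(a), (c)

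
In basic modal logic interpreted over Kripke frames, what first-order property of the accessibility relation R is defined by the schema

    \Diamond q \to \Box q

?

Suppose ◇q→□q is valid. Take Rxy, Rxz and set V(q)={y}. Then ◇q at x, so □q at x, so q at z, i.e. z=y.
Conversely, any frame satisfying \forall x \forall y \forall z (Rxy \wedge Rxz \to y = z) validates the schema.
So the correspondent is partial functionality.

partial functionality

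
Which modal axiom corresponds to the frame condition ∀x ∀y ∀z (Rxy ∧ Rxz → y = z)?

◇r → □r

The condition is partial functionality. The CD schema ◇r → □r defines it.
Suppose ◇r→□r is valid. Take Rxy, Rxz and set V(r)={y}. Then ◇r at x, so □r at x, so r at z, i.e. z=y.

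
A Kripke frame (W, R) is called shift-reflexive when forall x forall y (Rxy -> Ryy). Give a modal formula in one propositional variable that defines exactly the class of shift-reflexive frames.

□(□s → s)

A defining formula is □(□s → s) (the T□ axiom).
Suppose □(□s→s) is valid. Take Rxy and set V(s)={w : Ryw}. Then at y, □s holds; since □(□s→s) at x, □s→s at y, so s at y, i.e. Ryy.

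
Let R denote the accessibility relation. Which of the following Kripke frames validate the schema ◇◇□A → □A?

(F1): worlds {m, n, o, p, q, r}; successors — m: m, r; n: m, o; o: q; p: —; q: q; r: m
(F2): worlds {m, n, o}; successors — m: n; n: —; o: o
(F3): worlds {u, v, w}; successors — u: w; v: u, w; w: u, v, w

(F2)

Frame correspondent (Sahlqvist): ∀x ∀y ∀z ((xR²y ∧ xRz) → ∃w (yRw ∧ z = w)) — i.e. a generalized confluence (Geach) condition.
(F1): fails — mR²r, mRr but no w with rRw and r=w.
(F2): holds.
(F3): fails — vR²u, vRu but no t with uRt and u=t.
Valid on: (F2).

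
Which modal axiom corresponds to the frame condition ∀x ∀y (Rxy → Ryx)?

This is symmetry; the standard corresponding axiom is B: s → □◇s.
Suppose s→□◇s is valid. Take Rxy and set V(s)={x}. Then s at x, so □◇s at x, so ◇s at y, so some z with Ryz has s; z=x, i.e. Ryx.

s → □◇s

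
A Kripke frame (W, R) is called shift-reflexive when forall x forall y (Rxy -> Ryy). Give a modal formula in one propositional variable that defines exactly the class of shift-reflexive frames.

□(□p → p)

The condition is shift-reflexivity. The T□ schema □(□p → p) defines it.
Suppose □(□p→p) is valid. Take Rxy and set V(p)={w : Ryw}. Then at y, □p holds; since □(□p→p) at x, □p→p at y, so p at y, i.e. Ryy.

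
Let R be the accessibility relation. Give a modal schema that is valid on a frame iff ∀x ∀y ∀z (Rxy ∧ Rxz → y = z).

This is partial functionality; the standard corresponding axiom is CD: ◇ψ → □ψ.
Suppose ◇ψ→□ψ is valid. Take Rxy, Rxz and set V(ψ)={y}. Then ◇ψ at x, so □ψ at x, so ψ at z, i.e. z=y.

◇ψ → □ψ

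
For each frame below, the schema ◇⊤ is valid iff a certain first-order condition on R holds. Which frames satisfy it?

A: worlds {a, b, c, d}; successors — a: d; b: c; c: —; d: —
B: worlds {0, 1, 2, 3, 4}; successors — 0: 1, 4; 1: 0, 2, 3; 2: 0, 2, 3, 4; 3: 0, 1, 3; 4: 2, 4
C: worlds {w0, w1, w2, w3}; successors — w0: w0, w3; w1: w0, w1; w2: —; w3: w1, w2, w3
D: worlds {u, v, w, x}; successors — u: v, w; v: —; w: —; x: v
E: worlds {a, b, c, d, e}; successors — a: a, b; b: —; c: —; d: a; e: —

B

This is the axiom for seriality; its first-order frame correspondent is ∀x ∃y Rxy.
A: fails — world c has no successor.
B: ✓.
C: fails — world w2 has no successor.
D: fails — world v has no successor.
E: fails — world b has no successor.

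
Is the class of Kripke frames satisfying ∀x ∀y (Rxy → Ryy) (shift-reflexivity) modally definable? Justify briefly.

Definable; □(□p → p) defines it

The condition is shift-reflexivity. A defining modal formula is □(□p → p).
Suppose □(□p→p) is valid. Take Rxy and set V(p)={w : Ryw}. Then at y, □p holds; since □(□p→p) at x, □p→p at y, so p at y, i.e. Ryy.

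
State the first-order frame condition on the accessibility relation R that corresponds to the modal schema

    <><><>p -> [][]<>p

forall x forall y forall z ((x R^3 y & x R^2 z) -> exists w (y = w & zRw))

This is a Sahlqvist (Geach-type) schema ◇^3□^0p → □^2◇^1p.
First-order correspondent: forall x forall y forall z ((x R^3 y & x R^2 z) -> exists w (y = w & zRw)).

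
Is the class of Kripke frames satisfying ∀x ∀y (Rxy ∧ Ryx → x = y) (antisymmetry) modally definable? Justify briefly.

No

Any modally definable frame class is closed under surjective bounded morphisms.
The 4-cycle (worlds 0,1,2,3 with 0→1→2→3→0) is antisymmetric. Sending even-indexed worlds to a and odd-indexed worlds to b is a surjective bounded morphism onto the two-world frame with a↔b, which is not antisymmetric.
So the class is not modally definable.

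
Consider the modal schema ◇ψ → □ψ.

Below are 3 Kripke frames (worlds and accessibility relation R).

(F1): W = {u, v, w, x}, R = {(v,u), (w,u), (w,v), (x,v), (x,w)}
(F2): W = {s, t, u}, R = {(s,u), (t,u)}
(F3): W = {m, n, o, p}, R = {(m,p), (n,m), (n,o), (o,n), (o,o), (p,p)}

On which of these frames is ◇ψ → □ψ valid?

(F2)

Frame correspondent (Sahlqvist): ∀x ∀y ∀z (Rxy ∧ Rxz → y = z) — i.e. partial functionality.
(F1): fails — w sees both u and v.
(F2): satisfies the condition.
(F3): fails — n sees both m and o.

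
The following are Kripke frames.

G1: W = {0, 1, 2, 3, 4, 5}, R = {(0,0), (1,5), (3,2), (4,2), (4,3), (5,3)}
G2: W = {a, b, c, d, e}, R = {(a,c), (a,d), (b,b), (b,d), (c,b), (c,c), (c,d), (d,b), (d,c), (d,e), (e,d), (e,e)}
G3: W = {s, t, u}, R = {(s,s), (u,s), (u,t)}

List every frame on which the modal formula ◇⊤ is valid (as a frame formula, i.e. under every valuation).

The schema corresponds to seriality: ∀x ∃y Rxy.
G1: fails — world 2 has no successor.
G2: holds.
G3: fails — world t has no successor.

G2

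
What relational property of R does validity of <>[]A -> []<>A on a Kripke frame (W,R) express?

convergence: forall x forall y forall z (Rxy & Rxz -> exists w (Ryw & Rzw))

Suppose ◇□A→□◇A is valid. Take Rxy, Rxz and set V(A)={w : Ryw}. Then □A at y so ◇□A at x, so □◇A at x, so ◇A at z, giving w with Rzw and Ryw.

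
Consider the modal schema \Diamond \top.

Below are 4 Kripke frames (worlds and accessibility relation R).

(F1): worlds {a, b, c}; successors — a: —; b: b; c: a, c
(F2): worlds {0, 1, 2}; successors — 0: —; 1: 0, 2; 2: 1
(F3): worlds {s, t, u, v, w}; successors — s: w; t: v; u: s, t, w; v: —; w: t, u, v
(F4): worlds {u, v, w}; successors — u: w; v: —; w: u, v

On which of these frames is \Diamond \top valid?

none

Frame correspondent (Sahlqvist): \forall x \exists y Rxy — i.e. seriality.
(F1): fails — world a has no successor.
(F2): fails — world 0 has no successor.
(F3): fails — world v has no successor.
(F4): fails — world v has no successor.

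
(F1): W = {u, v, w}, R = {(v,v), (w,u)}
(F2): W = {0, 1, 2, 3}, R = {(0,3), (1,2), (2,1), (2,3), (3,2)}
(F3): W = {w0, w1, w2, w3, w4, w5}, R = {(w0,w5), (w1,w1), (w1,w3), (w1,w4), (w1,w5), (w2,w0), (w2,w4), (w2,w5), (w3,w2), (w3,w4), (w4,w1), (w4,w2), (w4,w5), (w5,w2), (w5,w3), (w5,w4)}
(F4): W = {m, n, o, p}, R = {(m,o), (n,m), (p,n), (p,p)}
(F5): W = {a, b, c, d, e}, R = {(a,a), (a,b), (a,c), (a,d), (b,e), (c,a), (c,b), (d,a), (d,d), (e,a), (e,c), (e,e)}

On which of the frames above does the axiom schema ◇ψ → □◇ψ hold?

none

This is the axiom for the Euclidean property; its first-order frame correspondent is ∀x ∀y ∀z (Rxy ∧ Rxz → Ryz).
(F1): fails — Rwu and Rwu but not Ruu.
(F2): fails — R03 and R03 but not R33.
(F3): fails — Rw0w5 and Rw0w5 but not Rw5w5.
(F4): fails — Rmo and Rmo but not Roo.
(F5): fails — Rab and Rab but not Rbb.
Valid on no frame.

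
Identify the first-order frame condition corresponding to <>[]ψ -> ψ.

Equivalently (dual form): ψ → □◇ψ.
Suppose ψ→□◇ψ is valid. Take Rxy and set V(ψ)={x}. Then ψ at x, so □◇ψ at x, so ◇ψ at y, so some z with Ryz has ψ; z=x, i.e. Ryx.

symmetry: forall x forall y (Rxy -> Ryx)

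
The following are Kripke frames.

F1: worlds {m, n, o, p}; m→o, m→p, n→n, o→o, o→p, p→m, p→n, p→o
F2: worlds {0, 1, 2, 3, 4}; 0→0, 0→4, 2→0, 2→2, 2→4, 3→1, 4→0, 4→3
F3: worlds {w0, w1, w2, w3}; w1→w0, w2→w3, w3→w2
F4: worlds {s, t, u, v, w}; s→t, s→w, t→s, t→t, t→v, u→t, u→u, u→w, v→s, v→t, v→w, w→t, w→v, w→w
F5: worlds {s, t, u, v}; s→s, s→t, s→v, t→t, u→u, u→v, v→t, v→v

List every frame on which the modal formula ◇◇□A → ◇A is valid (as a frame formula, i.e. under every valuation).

Frame correspondent (Sahlqvist): ∀x ∀y (xR²y → ∃w (yRw ∧ xRw)) — i.e. a generalized confluence (Geach) condition.
F1: fails — mR²n but no w with nRw and mRw.
F2: fails — 0R²3 but no w with 3Rw and 0Rw.
F3: ✓.
F4: ✓.
F5: fails — uR²t but no w with tRw and uRw.

F3, F4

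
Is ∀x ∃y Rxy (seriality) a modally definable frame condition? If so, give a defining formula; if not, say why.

The condition is seriality. A defining modal formula is □r → ◇r.
Suppose □r→◇r is valid. At any x set V(r)=W. Then □r at x, so ◇r at x, so x has a successor.

Definable; □r → ◇r defines it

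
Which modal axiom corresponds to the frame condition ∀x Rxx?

□r → r

The condition is reflexivity. The T schema □r → r defines it.
Suppose □r→r is valid. At any x set V(r)={w : Rxw}. Then □r holds at x, so r holds at x, i.e. Rxx.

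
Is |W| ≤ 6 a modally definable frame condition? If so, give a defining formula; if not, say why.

Modal frame validity is preserved under disjoint unions.
Any modal formula valid on each of 7 disjoint one-world frames is valid on their disjoint union (validity is preserved under disjoint unions). Each one-world frame has |W|=1≤6, but the union has |W|=7.
So no modal formula (or set of formulas) defines exactly the |W|≤6 frames.

No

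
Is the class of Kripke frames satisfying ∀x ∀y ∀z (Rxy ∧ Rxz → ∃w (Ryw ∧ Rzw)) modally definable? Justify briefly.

The condition is convergence. A defining modal formula is ◇□r → □◇r.
Suppose ◇□r→□◇r is valid. Take Rxy, Rxz and set V(r)={w : Ryw}. Then □r at y so ◇□r at x, so □◇r at x, so ◇r at z, giving w with Rzw and Ryw.

Yes, by ◇□r → □◇r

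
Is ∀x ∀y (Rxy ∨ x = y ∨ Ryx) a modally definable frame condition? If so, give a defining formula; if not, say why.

No — not modally definable

Modal frame validity is preserved under disjoint unions.
Take 3 disjoint single-world reflexive frames: each is trivially connected, but their disjoint union has 3 worlds with no edge between distinct components, so it is not connected.
So no modal formula (or set of formulas) defines exactly the connected frames.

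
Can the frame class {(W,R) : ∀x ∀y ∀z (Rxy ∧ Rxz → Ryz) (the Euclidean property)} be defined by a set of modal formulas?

Definable; ◇p → □◇p defines it

Yes: it is the Euclidean property, defined by the 5 schema ◇p → □◇p.
Suppose ◇p→□◇p is valid. Take Rxy, Rxz and set V(p)={y}. Then ◇p at x, so □◇p at x, so ◇p at z, so some w with Rzw has p; w=y, i.e. Rzy. By symmetry of the argument, Ryz.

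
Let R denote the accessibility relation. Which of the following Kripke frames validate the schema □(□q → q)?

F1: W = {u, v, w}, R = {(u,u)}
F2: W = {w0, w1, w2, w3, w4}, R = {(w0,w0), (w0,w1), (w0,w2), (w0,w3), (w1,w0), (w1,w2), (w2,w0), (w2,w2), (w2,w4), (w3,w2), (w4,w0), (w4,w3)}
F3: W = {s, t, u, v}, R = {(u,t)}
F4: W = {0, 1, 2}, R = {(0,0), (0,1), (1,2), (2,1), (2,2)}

The schema corresponds to shift-reflexivity: ∀x ∀y (Rxy → Ryy).
F1: ✓.
F2: fails — Rw2w4 but not Rw4w4.
F3: fails — Rut but not Rtt.
F4: fails — R01 but not R11.
Valid on: F1.

F1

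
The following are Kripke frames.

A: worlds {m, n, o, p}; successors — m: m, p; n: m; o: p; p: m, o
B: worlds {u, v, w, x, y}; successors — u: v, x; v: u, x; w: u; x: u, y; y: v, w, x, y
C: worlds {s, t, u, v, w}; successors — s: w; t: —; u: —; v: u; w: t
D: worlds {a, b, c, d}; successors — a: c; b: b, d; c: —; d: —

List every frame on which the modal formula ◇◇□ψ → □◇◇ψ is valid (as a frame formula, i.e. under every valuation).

Frame correspondent (Sahlqvist): ∀x ∀y ∀z ((xR²y ∧ xRz) → ∃w (yRw ∧ zR²w)) — i.e. a generalized confluence (Geach) condition.
A: condition met.
B: fails — yR²w, yRw but no t with wRt and wR²t.
C: fails — sR²t, sRw but no w* with tRw* and wR²w*.
D: fails — bR²b, bRd but no w with bRw and dR²w.

A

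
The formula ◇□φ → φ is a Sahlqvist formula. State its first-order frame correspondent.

Equivalently (dual form): φ → □◇φ.
Suppose φ→□◇φ is valid. Take Rxy and set V(φ)={x}. Then φ at x, so □◇φ at x, so ◇φ at y, so some z with Ryz has φ; z=x, i.e. Ryx.

symmetry: ∀x ∀y (Rxy → Ryx)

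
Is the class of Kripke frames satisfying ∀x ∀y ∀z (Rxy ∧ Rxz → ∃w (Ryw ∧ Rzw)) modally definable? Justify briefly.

This is a Sahlqvist condition; the .2 axiom ◇□r → □◇r defines it.
Suppose ◇□r→□◇r is valid. Take Rxy, Rxz and set V(r)={w : Ryw}. Then □r at y so ◇□r at x, so □◇r at x, so ◇r at z, giving w with Rzw and Ryw.

Yes — defined by ◇□r → □◇r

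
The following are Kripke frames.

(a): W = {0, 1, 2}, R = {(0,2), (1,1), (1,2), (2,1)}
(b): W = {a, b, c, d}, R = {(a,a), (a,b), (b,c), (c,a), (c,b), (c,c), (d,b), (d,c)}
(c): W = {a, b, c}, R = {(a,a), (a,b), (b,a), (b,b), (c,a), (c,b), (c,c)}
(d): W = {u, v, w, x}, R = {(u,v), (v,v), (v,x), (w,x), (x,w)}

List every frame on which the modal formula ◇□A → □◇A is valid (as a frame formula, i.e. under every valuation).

(a), (c)

This is the axiom for convergence; its first-order frame correspondent is ∀x ∀y ∀z (Rxy ∧ Rxz → ∃w (Ryw ∧ Rzw)).
(a): condition met.
(b): fails — Rab and Raa but b and a have no common successor.
(c): condition met.
(d): fails — Rvv and Rvx but v and x have no common successor.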